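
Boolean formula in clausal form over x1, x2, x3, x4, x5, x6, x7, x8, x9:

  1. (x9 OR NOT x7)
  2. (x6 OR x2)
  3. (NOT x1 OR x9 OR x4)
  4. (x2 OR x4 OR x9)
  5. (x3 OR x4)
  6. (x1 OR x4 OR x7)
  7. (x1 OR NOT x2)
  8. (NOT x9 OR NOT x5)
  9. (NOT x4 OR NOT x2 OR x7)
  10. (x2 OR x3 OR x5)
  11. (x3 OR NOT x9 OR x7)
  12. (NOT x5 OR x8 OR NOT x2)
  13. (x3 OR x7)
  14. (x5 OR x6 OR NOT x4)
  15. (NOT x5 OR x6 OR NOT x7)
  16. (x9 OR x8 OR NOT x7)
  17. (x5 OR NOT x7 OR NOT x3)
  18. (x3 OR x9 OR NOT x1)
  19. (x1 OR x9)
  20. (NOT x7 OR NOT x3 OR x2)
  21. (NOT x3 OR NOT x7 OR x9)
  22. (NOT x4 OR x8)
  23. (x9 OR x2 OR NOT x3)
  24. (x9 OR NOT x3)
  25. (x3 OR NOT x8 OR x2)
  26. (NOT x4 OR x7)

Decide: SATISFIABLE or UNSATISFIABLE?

SATISFIABLE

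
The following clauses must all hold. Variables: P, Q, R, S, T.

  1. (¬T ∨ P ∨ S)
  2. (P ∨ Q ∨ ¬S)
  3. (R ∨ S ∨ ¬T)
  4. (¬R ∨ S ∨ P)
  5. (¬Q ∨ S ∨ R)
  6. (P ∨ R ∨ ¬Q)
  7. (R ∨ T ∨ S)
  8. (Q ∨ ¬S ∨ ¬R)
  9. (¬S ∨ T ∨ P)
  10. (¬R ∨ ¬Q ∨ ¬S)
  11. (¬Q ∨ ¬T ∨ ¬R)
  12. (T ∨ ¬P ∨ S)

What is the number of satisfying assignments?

5

The models are:
  P=T Q=F R=F S=T T=F
  P=T Q=F R=F S=T T=T
  P=T Q=F R=T S=F T=T
  P=T Q=T R=F S=T T=F
  P=T Q=T R=F S=T T=T
That's 5 in total.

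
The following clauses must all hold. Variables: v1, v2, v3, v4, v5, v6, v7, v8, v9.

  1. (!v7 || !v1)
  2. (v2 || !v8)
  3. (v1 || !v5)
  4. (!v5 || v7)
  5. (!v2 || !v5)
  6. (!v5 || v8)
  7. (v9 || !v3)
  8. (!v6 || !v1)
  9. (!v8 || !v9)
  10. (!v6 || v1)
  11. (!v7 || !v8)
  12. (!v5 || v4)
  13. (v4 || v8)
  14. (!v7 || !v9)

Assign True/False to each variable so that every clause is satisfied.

v1=False, v2=True, v3=False, v4=True, v5=False, v6=False, v7=False, v8=False, v9=False

Pure literal: v3 appears only negated; assign v3 = False.
v4 occurs only positively in the remaining clauses — set v4 = True.
Branch on v1: take v1 = False.
  then v5 is forced to False.
  then v6 is forced to False.
Try v2 = True.
Branch on v7: take v7 = False.
For the remaining variables, v8 = False, v9 = False works.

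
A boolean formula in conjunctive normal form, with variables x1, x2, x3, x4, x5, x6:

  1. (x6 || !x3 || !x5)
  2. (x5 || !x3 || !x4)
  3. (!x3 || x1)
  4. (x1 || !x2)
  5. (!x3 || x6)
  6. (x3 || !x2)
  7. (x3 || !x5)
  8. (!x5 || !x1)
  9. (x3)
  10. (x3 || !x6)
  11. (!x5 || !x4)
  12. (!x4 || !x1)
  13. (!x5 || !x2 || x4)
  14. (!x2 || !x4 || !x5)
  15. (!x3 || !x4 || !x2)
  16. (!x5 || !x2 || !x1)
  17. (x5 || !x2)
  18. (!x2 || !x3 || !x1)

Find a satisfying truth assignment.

x1=True  x2=False  x3=True  x4=False  x5=False  x6=True

Check each clause:
  1. (!x5 || !x3 || x6) — !x5 is true.
  2. (!x4 || x5 || !x3) — !x4 is true.
  3. (x1 || !x3) — x1 is true.
  4. (x1 || !x2) — x1 is true.
  5. (!x3 || x6) — x6 is true.
  6. (!x2 || x3) — x3 is true.
  7. (!x5 || x3) — x3 is true.
  8. (!x1 || !x5) — !x5 is true.
  9. (x3) — x3 is true.
  10. (x3 || !x6) — x3 is true.
  11. (!x5 || !x4) — !x5 is true.
  12. (!x4 || !x1) — !x4 is true.
  13. (x4 || !x5 || !x2) — !x5 is true.
  14. (!x5 || !x2 || !x4) — !x5 is true.
  15. (!x3 || !x2 || !x4) — !x4 is true.
  16. (!x2 || !x1 || !x5) — !x5 is true.
  17. (!x2 || x5) — !x2 is true.
  18. (!x1 || !x2 || !x3) — !x2 is true.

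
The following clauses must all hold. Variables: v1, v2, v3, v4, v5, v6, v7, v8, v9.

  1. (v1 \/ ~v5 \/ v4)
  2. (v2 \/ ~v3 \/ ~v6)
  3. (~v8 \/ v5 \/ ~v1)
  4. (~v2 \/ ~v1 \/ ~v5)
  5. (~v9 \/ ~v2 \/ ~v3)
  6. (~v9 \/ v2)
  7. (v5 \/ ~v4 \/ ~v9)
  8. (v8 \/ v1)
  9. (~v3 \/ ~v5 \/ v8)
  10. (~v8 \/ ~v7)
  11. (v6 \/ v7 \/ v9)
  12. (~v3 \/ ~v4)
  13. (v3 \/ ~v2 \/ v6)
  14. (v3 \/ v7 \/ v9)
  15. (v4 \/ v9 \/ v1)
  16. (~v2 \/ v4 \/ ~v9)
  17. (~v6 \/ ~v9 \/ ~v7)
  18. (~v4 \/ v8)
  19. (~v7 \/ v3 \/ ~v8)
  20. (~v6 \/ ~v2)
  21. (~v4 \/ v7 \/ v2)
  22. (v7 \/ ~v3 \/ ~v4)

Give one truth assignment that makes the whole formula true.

v1 = T  v2 = F  v3 = F  v4 = F  v5 = T  v6 = T  v7 = T  v8 = F  v9 = F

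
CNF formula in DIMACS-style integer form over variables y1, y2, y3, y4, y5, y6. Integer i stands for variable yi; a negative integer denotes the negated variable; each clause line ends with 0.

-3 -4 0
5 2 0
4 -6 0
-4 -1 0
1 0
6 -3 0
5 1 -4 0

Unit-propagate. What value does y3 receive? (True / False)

False

(y1) is a unit clause: y1 = True.
From (NOT y1 OR NOT y4) and y1 = True: y4 = False.
In (NOT y6 OR y4), y4 is now false; NOT y6 must hold, so y6 = False.
From (NOT y3 OR y6) and y6 = False: y3 = False.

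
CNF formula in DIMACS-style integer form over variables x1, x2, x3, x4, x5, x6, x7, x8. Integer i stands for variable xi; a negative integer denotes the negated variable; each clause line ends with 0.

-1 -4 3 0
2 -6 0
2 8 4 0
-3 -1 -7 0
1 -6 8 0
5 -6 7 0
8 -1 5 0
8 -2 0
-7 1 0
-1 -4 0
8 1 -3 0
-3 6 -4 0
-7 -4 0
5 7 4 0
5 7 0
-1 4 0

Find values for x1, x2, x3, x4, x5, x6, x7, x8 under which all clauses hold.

Pure literal: x5 appears only positively; assign x5 = True.
Pure literal: x8 appears only positively; assign x8 = True.
Try x1 = False.
  then x7 is forced to False.
Try x2 = False.
  then x6 is forced to False.
Set x3 = False and propagate.
x4 is now unconstrained; take x4 = False.
Every clause has at least one true literal under this assignment.

x1=False, x2=False, x3=False, x4=False, x5=True, x6=False, x7=False, x8=True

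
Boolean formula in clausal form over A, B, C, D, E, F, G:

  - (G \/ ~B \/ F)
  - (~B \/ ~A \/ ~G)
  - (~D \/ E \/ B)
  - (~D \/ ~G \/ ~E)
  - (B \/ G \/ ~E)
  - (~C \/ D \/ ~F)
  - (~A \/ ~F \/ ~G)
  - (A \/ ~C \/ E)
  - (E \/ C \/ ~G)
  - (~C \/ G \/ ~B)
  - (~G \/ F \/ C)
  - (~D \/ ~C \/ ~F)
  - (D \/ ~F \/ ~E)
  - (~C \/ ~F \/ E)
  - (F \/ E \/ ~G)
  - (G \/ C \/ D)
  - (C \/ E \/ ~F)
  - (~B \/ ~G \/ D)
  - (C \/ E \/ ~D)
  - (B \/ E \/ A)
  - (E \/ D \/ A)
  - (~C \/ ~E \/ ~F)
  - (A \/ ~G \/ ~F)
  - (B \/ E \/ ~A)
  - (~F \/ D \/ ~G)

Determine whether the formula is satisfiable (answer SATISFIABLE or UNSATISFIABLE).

SATISFIABLE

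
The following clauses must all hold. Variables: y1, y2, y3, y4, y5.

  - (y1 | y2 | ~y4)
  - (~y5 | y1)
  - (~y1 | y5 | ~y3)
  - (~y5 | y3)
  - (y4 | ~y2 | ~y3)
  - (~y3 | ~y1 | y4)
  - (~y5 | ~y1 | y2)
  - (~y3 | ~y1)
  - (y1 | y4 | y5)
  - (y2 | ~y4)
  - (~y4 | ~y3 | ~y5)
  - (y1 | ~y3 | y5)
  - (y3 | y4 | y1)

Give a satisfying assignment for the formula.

y1 = 1, y2 = 1, y3 = 0, y4 = 0, y5 = 0

Check each clause:
  1. (~y4 | y2 | y1) — y1 is true.
  2. (~y5 | y1) — y1 is true.
  3. (~y3 | ~y1 | y5) — ~y3 is true.
  4. (~y5 | y3) — ~y5 is true.
  5. (y4 | ~y3 | ~y2) — ~y3 is true.
  6. (~y1 | ~y3 | y4) — ~y3 is true.
  7. (~y5 | ~y1 | y2) — y2 is true.
  8. (~y3 | ~y1) — ~y3 is true.
  9. (y1 | y4 | y5) — y1 is true.
  10. (~y4 | y2) — y2 is true.
  11. (~y3 | ~y4 | ~y5) — ~y5 is true.
  12. (y5 | y1 | ~y3) — ~y3 is true.
  13. (y3 | y1 | y4) — y1 is true.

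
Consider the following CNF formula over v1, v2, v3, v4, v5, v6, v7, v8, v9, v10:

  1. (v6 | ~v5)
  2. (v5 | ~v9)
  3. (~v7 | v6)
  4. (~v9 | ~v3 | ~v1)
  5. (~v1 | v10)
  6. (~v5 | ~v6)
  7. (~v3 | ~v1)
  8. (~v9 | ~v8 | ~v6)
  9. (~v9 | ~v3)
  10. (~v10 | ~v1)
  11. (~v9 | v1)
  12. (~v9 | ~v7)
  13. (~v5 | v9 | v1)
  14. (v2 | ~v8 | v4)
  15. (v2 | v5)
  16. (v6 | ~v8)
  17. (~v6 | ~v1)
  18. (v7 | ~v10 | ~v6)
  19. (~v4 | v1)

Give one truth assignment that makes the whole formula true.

v1=F, v2=T, v3=T, v4=F, v5=F, v6=T, v7=F, v8=T, v9=F, v10=F

v2 occurs only positively in the remaining clauses — set v2 = True.
Set v1 = False and propagate.
  then v9 is forced to False.
  then v5 is forced to False.
  then v4 is forced to False.
Try v6 = True.
Branch on v7: take v7 = False.
  then v10 is forced to False.
v3, v8 are now unconstrained; take v3 = True, v8 = True.
Every clause has at least one true literal under this assignment.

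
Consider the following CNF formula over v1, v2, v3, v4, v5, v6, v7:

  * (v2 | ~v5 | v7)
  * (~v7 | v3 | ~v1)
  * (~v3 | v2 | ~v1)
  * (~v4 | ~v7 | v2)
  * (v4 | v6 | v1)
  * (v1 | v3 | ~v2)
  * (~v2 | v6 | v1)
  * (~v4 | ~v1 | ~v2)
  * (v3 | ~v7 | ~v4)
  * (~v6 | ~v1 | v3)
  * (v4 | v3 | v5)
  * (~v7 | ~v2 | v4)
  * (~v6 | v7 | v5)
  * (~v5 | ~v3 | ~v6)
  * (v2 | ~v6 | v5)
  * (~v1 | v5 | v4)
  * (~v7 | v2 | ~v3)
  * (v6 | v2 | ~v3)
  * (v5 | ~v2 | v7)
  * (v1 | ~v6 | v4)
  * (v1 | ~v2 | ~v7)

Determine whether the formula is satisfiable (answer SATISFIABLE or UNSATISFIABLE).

Try v1 = True.
For the remaining variables, v2 = False, v3 = False, v4 = True, v5 = False, v6 = False, v7 = False works.
So v1 = 1  v2 = 0  v3 = 0  v4 = 1  v5 = 0  v6 = 0  v7 = 0 is a satisfying assignment.

SATISFIABLE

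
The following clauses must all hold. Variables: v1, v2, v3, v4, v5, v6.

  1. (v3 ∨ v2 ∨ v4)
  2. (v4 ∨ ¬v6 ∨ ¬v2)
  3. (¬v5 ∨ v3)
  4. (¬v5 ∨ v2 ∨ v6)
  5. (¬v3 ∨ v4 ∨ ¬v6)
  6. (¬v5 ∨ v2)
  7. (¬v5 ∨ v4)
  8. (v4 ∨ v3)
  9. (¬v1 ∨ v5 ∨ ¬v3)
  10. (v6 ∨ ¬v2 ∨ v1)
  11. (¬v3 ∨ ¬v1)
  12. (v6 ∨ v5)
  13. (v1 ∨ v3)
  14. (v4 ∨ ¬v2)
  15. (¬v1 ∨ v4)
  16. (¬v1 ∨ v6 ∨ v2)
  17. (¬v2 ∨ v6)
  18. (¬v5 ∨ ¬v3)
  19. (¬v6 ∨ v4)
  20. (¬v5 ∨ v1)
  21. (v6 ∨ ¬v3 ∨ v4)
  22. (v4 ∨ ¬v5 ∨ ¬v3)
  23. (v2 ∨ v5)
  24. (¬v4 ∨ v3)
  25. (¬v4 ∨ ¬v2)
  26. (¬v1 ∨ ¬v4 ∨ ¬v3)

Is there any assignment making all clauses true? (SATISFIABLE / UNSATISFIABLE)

v4 = True:
  propagation gives v3=True, v1=False, v5=False, v6=True; an empty clause results — contradiction.
v4 = False:
  propagation gives v5=False, v3=True, v6=False; an empty clause results — contradiction.
Every branch closes, so no satisfying assignment exists.

UNSATISFIABLE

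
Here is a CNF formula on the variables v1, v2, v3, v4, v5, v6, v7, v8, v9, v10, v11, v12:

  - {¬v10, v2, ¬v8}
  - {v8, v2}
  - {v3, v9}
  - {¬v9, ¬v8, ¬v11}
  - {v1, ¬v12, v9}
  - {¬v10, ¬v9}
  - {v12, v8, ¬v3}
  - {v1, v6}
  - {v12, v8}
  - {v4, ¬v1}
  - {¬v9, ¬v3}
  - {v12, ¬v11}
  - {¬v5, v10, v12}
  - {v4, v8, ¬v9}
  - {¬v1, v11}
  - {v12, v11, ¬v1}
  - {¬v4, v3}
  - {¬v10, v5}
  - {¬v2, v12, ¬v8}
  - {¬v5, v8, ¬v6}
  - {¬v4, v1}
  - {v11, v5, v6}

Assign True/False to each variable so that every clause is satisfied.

v1 = F, v2 = T, v3 = F, v4 = F, v5 = T, v6 = T, v7 = T, v8 = T, v9 = T, v10 = F, v11 = F, v12 = T

Branch on v1: take v1 = False.
  then v6 is forced to True.
  then v4 is forced to False.
Set v2 = True and propagate.
For the remaining variables, v3 = False, v5 = True, v7 = True, v8 = True, v9 = True, v10 = False, v11 = False, v12 = True works.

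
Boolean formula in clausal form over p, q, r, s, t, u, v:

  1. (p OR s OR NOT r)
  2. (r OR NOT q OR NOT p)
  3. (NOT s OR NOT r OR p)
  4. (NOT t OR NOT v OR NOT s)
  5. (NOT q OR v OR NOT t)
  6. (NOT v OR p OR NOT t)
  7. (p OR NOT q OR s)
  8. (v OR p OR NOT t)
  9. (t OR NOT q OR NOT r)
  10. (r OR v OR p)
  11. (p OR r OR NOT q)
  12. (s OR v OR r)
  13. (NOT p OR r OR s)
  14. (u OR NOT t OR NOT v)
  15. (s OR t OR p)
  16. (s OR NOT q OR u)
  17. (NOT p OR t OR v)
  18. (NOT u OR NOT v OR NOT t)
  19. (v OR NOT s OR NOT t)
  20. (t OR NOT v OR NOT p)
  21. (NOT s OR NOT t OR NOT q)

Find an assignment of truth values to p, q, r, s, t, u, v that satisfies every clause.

q occurs only negated in the remaining clauses — set q = False.
Branch on p: take p = False.
Try r = False.
  then v is forced to True.
  then t is forced to False.
  then s is forced to True.
u is now unconstrained; take u = True.

p=0  q=0  r=0  s=1  t=0  u=1  v=1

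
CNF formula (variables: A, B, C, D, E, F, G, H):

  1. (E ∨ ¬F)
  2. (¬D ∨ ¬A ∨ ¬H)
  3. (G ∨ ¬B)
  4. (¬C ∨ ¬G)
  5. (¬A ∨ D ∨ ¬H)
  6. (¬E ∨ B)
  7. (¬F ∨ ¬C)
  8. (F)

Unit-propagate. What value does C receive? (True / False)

False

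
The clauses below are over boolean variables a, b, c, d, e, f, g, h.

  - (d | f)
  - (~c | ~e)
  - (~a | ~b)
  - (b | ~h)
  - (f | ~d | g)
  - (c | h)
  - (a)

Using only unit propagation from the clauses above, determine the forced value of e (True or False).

(a) stands alone — a = True.
(~a | ~b): since a = True, the clause reduces to (~b). b = False.
(~h | b): since b = False, the clause reduces to (~h). h = False.
(h | c) with h = False leaves only c, so c = True.
In (~e | ~c), ~c is now false; ~e must hold, so e = False.

False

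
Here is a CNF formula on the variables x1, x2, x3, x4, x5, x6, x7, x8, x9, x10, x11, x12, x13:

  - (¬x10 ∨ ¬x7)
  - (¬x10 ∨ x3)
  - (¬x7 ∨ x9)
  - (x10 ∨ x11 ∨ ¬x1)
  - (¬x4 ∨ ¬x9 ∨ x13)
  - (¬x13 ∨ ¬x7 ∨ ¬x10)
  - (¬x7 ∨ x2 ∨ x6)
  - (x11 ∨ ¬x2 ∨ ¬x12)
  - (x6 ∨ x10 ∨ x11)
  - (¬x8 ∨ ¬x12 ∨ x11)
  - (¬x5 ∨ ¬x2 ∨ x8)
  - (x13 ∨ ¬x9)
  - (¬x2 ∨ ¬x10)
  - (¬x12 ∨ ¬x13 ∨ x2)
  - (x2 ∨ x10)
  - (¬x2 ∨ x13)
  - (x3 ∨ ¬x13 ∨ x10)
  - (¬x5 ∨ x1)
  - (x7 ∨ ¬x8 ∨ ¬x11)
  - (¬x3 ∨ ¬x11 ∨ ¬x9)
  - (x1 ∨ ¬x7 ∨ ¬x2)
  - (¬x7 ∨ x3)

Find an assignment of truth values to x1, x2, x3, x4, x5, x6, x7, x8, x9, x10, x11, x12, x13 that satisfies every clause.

x1 = False, x2 = True, x3 = True, x4 = False, x5 = False, x6 = False, x7 = False, x8 = False, x9 = False, x10 = False, x11 = True, x12 = False, x13 = True

x4 occurs only negated in the remaining clauses — set x4 = False.
x5 occurs only negated in the remaining clauses — set x5 = False.
Try x1 = False.
Branch on x2: take x2 = True.
  then x10 is forced to False.
  then x13 is forced to True.
  then x3 is forced to True.
  then x7 is forced to False.
For the remaining variables, x6 = False, x8 = False, x9 = False, x11 = True, x12 = False works.
Every clause has at least one true literal under this assignment.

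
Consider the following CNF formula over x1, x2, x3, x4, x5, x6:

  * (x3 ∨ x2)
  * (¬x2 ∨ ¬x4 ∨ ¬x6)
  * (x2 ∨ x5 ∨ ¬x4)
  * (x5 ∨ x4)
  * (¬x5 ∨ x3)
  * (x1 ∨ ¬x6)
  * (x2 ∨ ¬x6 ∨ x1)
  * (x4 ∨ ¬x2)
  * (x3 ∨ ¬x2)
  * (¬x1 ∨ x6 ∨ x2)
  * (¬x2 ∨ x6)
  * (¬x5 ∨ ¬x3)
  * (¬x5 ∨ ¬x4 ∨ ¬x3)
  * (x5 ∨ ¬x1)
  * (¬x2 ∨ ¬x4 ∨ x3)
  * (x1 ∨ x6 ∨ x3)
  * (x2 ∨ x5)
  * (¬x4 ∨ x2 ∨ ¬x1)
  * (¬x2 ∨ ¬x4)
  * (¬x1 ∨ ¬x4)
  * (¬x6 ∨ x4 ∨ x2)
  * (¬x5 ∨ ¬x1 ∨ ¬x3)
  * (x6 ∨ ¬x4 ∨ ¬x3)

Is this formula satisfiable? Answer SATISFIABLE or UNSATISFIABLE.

UNSATISFIABLE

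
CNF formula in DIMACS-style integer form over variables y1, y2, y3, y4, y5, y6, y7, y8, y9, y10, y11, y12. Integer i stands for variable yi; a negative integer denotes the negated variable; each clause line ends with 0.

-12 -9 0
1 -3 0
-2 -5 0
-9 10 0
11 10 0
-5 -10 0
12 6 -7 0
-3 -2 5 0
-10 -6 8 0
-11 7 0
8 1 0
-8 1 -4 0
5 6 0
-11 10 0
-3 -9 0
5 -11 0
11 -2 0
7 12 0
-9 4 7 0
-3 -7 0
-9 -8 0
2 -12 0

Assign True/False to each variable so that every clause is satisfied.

y1 = False, y2 = False, y3 = False, y4 = False, y5 = False, y6 = True, y7 = True, y8 = True, y9 = False, y10 = True, y11 = False, y12 = False

y3 occurs only negated in the remaining clauses — set y3 = False.
y9 occurs only negated in the remaining clauses — set y9 = False.
Set y1 = False and propagate.
  then y8 is forced to True.
  then y4 is forced to False.
Branch on y2: take y2 = False.
  then y12 is forced to False.
  then y7 is forced to True.
  then y6 is forced to True.
For the remaining variables, y5 = False, y10 = True, y11 = False works.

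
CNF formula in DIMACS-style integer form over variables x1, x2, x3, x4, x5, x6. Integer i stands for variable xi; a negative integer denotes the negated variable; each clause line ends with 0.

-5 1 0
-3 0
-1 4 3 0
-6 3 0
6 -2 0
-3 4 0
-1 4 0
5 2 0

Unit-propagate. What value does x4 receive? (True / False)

True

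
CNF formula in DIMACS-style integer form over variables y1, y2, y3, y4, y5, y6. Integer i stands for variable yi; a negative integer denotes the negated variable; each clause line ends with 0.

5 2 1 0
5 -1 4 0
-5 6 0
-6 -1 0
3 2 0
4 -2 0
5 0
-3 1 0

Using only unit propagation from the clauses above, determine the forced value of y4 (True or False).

True

(y5) stands alone — y5 = True.
From (y6 ∨ ¬y5) and y5 = True: y6 = True.
(¬y1 ∨ ¬y6): since y6 = True, the clause reduces to (¬y1). y1 = False.
(¬y3 ∨ y1): since y1 = False, the clause reduces to (¬y3). y3 = False.
(y3 ∨ y2): since y3 = False, the clause reduces to (y2). y2 = True.
In (¬y2 ∨ y4), ¬y2 is now false; y4 must hold, so y4 = True.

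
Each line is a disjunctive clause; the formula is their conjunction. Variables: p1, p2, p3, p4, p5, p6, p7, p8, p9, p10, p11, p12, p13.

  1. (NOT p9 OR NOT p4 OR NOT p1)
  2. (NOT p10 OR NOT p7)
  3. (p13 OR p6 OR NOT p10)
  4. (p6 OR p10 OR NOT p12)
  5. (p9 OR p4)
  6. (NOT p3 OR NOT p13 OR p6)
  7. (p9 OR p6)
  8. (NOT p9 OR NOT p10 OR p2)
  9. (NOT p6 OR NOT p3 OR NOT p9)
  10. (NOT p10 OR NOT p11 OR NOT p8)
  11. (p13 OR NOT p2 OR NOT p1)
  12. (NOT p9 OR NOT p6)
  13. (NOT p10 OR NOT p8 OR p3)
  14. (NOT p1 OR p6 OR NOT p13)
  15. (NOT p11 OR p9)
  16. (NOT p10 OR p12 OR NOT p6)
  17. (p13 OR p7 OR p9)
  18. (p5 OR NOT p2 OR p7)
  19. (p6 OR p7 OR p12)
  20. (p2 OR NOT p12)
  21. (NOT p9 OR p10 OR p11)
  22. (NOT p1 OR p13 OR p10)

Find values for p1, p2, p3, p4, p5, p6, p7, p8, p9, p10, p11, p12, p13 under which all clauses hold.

p1=T  p2=T  p3=F  p4=T  p5=T  p6=T  p7=F  p8=T  p9=F  p10=F  p11=F  p12=T  p13=T

Check each clause:
  1. (NOT p9 OR NOT p4 OR NOT p1) — NOT p9 is true.
  2. (NOT p10 OR NOT p7) — NOT p7 is true.
  3. (NOT p10 OR p13 OR p6) — p13 is true.
  4. (p10 OR NOT p12 OR p6) — p6 is true.
  5. (p9 OR p4) — p4 is true.
  6. (p6 OR NOT p13 OR NOT p3) — NOT p3 is true.
  7. (p6 OR p9) — p6 is true.
  8. (p2 OR NOT p9 OR NOT p10) — p2 is true.
  9. (NOT p3 OR NOT p9 OR NOT p6) — NOT p3 is true.
  10. (NOT p10 OR NOT p11 OR NOT p8) — NOT p11 is true.
  11. (NOT p1 OR NOT p2 OR p13) — p13 is true.
  12. (NOT p9 OR NOT p6) — NOT p9 is true.
  13. (p3 OR NOT p10 OR NOT p8) — NOT p10 is true.
  14. (NOT p1 OR NOT p13 OR p6) — p6 is true.
  15. (NOT p11 OR p9) — NOT p11 is true.
  16. (p12 OR NOT p10 OR NOT p6) — p12 is true.
  17. (p7 OR p13 OR p9) — p13 is true.
  18. (p7 OR NOT p2 OR p5) — p5 is true.
  19. (p6 OR p12 OR p7) — p12 is true.
  20. (NOT p12 OR p2) — p2 is true.
  21. (p11 OR NOT p9 OR p10) — NOT p9 is true.
  22. (NOT p1 OR p13 OR p10) — p13 is true.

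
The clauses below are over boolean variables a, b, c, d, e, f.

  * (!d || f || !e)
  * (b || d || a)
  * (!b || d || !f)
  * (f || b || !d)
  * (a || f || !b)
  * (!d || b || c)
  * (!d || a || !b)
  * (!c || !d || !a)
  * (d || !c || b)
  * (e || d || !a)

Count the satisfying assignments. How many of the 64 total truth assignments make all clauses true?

Split on d, then b.
  d=1, b=1: remaining (a,c,e,f) ∈ {(1,0,0,0); (1,0,0,1); (1,0,1,1)} — 3.
  d=1, b=0: remaining (a,c,e,f) ∈ {(0,1,0,1); (0,1,1,1)} — 2.
  d=0, b=1: remaining (a,c,e,f) ∈ {(1,0,1,0); (1,1,1,0)} — 2.
  d=0, b=0: remaining (a,c,e,f) ∈ {(1,0,1,0); (1,0,1,1)} — 2.
Total: 3 + 2 + 2 + 2 = 9.

9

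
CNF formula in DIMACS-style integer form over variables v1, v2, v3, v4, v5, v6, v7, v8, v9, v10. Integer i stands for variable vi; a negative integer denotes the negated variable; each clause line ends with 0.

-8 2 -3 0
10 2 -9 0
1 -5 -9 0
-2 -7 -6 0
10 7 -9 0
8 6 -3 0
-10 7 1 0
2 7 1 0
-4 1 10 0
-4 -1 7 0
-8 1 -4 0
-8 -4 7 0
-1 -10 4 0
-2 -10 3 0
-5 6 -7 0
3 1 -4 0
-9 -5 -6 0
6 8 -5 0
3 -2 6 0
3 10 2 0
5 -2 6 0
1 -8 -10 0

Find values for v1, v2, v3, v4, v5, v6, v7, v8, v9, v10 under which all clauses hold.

Pure literal: v9 appears only negated; assign v9 = False.
Try v1 = False.
The remaining clauses are satisfied by v2 = True, v3 = True, v4 = False, v5 = True, v6 = False, v7 = False, v8 = True, v10 = False.
Check each clause:
  1. {¬v3, v2, ¬v8} — v2 is true.
  2. {v10, v2, ¬v9} — v2 is true.
  3. {¬v5, ¬v9, v1} — ¬v9 is true.
  4. {¬v6, ¬v2, ¬v7} — ¬v7 is true.
  5. {v10, ¬v9, v7} — ¬v9 is true.
  6. {v8, ¬v3, v6} — v8 is true.
  7. {v7, v1, ¬v10} — ¬v10 is true.
  8. {v2, v1, v7} — v2 is true.
  9. {¬v4, v10, v1} — ¬v4 is true.
  10. {¬v1, v7, ¬v4} — ¬v4 is true.
  11. {¬v4, ¬v8, v1} — ¬v4 is true.
  12. {¬v8, v7, ¬v4} — ¬v4 is true.
  13. {¬v1, v4, ¬v10} — ¬v10 is true.
  14. {v3, ¬v2, ¬v10} — v3 is true.
  15. {v6, ¬v7, ¬v5} — ¬v7 is true.
  16. {¬v4, v1, v3} — v3 is true.
  17. {¬v6, ¬v5, ¬v9} — ¬v6 is true.
  18. {v6, v8, ¬v5} — v8 is true.
  19. {v6, v3, ¬v2} — v3 is true.
  20. {v2, v10, v3} — v2 is true.
  21. {v6, v5, ¬v2} — v5 is true.
  22. {¬v10, v1, ¬v8} — ¬v10 is true.

v1=F, v2=T, v3=T, v4=F, v5=T, v6=F, v7=F, v8=T, v9=F, v10=F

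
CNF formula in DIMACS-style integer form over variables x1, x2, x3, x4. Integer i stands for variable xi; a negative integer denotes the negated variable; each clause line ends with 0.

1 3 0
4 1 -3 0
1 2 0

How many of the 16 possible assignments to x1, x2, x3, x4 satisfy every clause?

Split on x1, then x3.
  x1=T, x3=T: remaining (x2,x4) ∈ {(F,F); (F,T); (T,F); (T,T)} — 4.
  x1=T, x3=F: remaining (x2,x4) ∈ {(F,F); (F,T); (T,F); (T,T)} — 4.
  x1=F, x3=T: remaining (x2,x4) ∈ {(T,T)} — 1.
  x1=F, x3=F: a clause becomes empty — 0.
Total: 4 + 4 + 1 + 0 = 9.

9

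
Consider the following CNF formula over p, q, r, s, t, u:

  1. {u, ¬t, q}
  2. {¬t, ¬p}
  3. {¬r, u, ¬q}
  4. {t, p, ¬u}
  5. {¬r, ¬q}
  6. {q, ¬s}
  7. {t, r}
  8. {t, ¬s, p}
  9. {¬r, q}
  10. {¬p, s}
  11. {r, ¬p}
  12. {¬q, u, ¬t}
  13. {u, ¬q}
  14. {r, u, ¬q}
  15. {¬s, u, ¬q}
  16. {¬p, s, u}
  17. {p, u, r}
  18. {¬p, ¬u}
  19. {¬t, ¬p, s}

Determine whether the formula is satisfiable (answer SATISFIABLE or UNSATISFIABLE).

SATISFIABLE

Set p = False and propagate.
Set q = True and propagate.
  then r is forced to False.
  then t is forced to True.
  then u is forced to True.
s is now unconstrained; take s = True.
Every clause has at least one true literal under this assignment.
So p=False, q=True, r=False, s=True, t=True, u=True is a satisfying assignment.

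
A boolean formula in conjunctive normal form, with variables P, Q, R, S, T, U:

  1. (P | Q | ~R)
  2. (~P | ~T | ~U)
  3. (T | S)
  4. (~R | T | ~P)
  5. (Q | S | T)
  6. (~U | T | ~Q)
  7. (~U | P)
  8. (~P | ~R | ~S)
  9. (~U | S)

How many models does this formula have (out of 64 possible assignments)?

18

Split on P, then T.
  P=1, T=1: Q free; 3 ways for (R,S,U) × 2^1 = 6.
  P=1, T=0: remaining (Q,R,S,U) ∈ {(0,0,1,0); (0,0,1,1); (1,0,1,0)} — 3.
  P=0, T=1: S free; 3 ways for (Q,R,U) × 2^1 = 6.
  P=0, T=0: remaining (Q,R,S,U) ∈ {(0,0,1,0); (1,0,1,0); (1,1,1,0)} — 3.
Total: 6 + 3 + 6 + 3 = 18.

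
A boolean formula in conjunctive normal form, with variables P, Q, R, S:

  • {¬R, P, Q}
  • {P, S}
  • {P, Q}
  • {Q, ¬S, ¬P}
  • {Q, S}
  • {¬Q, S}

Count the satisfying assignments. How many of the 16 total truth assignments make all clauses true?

4

Satisfying assignments:
  P=F Q=T R=F S=T
  P=F Q=T R=T S=T
  P=T Q=T R=F S=T
  P=T Q=T R=T S=T
That's 4 in total.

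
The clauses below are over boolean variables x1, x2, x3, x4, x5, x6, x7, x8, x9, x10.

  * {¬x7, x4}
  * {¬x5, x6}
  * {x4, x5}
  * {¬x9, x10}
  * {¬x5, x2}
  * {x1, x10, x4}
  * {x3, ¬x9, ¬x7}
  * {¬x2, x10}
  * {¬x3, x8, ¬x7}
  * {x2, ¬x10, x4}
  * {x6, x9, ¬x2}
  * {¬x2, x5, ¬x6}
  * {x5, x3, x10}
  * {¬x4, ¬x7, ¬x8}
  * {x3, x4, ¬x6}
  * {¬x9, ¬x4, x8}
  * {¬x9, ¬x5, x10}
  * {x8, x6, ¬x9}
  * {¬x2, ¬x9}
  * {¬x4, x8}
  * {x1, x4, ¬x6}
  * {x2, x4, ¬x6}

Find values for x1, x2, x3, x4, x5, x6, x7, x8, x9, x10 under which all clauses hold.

x1 occurs only positively in the remaining clauses — set x1 = True.
Pure literal: x7 appears only negated; assign x7 = False.
Set x2 = False and propagate.
  then x5 is forced to False.
  then x4 is forced to True.
  then x8 is forced to True.
Branch on x3: take x3 = True.
For the remaining variables, x6 = True, x9 = True, x10 = True works.

x1=T, x2=F, x3=T, x4=T, x5=F, x6=T, x7=F, x8=T, x9=T, x10=T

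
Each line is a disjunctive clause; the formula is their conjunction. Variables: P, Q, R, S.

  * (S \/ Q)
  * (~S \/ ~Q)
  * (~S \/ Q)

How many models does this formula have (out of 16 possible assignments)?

4

The models are:
  P=0 Q=1 R=0 S=0
  P=0 Q=1 R=1 S=0
  P=1 Q=1 R=0 S=0
  P=1 Q=1 R=1 S=0
That's 4 in total.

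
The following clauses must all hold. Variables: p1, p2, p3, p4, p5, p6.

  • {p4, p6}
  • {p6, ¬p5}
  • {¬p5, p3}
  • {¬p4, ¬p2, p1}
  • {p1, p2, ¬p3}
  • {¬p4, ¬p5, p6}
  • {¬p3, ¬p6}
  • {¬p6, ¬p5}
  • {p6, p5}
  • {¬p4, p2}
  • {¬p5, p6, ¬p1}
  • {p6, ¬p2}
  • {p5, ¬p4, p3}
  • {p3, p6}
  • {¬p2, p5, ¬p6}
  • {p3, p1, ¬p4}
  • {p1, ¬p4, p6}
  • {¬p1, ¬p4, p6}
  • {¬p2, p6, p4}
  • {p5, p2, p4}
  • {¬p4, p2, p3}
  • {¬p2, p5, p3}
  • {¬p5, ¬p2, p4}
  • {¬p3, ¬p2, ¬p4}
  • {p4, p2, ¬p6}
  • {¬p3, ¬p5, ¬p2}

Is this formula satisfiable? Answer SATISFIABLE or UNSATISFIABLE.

p4 = True:
  propagation gives p2=True, p1=True, p6=True, p3=False; an empty clause results — contradiction.
p4 = False:
  propagation gives p6=True, p3=False, p5=False, p2=False; an empty clause results — contradiction.
Every branch closes, so no satisfying assignment exists.

UNSATISFIABLE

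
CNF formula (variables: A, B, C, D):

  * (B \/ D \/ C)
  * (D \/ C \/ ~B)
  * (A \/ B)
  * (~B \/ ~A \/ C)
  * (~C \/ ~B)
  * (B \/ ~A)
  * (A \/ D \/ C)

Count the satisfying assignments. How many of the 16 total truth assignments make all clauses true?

1

Satisfying assignments:
  A=0 B=1 C=0 D=1
That's 1 in total.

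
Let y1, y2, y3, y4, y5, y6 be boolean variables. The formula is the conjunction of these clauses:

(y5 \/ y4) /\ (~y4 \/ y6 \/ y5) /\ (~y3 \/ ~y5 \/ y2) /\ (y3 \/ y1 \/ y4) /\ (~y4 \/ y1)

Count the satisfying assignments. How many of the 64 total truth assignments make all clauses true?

Case analysis on y4 and y5:
  y4=T, y5=T: y6 free; 3 ways for (y1,y2,y3) × 2^1 = 6.
  y4=T, y5=F: remaining (y1,y2,y3,y6) ∈ {(T,F,F,T); (T,F,T,T); (T,T,F,T); (T,T,T,T)} — 4.
  y4=F, y5=T: y6 free; 4 ways for (y1,y2,y3) × 2^1 = 8.
  y4=F, y5=F: a clause becomes empty — 0.
Total: 6 + 4 + 8 + 0 = 18.

18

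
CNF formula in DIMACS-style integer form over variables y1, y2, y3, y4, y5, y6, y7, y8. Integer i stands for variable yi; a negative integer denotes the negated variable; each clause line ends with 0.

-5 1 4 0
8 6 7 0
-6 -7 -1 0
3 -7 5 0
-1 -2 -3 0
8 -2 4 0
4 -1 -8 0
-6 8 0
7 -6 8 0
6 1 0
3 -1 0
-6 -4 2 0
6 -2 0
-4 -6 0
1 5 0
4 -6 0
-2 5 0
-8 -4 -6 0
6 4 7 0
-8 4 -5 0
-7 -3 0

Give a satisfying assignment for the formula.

y1=1, y2=0, y3=1, y4=1, y5=0, y6=0, y7=0, y8=1

Branch on y1: take y1 = True.
  then y3 is forced to True.
  then y2 is forced to False.
  then y7 is forced to False.
The remaining clauses are satisfied by y4 = True, y5 = False, y6 = False, y8 = True.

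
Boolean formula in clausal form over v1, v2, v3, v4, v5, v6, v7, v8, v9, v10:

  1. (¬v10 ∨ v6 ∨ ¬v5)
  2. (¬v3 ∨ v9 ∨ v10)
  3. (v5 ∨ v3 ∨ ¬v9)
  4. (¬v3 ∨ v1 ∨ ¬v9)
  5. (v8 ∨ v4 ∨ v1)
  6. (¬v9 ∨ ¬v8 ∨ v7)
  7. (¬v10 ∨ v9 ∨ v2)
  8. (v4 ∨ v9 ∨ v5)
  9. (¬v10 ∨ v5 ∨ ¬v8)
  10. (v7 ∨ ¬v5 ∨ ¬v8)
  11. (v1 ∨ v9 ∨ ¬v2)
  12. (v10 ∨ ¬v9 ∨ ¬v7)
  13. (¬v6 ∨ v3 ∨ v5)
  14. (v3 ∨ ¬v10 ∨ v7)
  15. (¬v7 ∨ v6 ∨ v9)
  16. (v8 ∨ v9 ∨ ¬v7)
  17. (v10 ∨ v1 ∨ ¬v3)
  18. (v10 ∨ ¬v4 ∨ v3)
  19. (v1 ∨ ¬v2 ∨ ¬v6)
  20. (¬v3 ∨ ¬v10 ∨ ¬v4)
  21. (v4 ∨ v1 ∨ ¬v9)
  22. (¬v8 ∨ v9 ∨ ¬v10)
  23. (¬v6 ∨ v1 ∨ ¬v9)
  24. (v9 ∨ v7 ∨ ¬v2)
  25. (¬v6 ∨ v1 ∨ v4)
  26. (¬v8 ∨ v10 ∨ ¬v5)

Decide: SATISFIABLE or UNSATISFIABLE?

SATISFIABLE

Pure literal: v1 appears only positively; assign v1 = True.
Branch on v2: take v2 = True.
For the remaining variables, v3 = True, v4 = False, v5 = True, v6 = True, v7 = False, v8 = False, v9 = True, v10 = True works.
Every clause has at least one true literal under this assignment.
So v1 = True, v2 = True, v3 = True, v4 = False, v5 = True, v6 = True, v7 = False, v8 = False, v9 = True, v10 = True is a satisfying assignment.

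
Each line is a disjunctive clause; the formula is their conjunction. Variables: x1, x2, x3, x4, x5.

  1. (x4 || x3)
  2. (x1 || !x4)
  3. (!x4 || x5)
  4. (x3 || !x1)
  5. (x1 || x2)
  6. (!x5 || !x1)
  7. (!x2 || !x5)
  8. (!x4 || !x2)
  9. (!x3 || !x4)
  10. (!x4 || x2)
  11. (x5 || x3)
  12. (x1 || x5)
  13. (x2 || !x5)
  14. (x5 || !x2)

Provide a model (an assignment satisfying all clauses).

x1=T, x2=F, x3=T, x4=F, x5=F

Try x1 = True.
  then x3 is forced to True.
  then x5 is forced to False.
  then x4 is forced to False.
  then x2 is forced to False.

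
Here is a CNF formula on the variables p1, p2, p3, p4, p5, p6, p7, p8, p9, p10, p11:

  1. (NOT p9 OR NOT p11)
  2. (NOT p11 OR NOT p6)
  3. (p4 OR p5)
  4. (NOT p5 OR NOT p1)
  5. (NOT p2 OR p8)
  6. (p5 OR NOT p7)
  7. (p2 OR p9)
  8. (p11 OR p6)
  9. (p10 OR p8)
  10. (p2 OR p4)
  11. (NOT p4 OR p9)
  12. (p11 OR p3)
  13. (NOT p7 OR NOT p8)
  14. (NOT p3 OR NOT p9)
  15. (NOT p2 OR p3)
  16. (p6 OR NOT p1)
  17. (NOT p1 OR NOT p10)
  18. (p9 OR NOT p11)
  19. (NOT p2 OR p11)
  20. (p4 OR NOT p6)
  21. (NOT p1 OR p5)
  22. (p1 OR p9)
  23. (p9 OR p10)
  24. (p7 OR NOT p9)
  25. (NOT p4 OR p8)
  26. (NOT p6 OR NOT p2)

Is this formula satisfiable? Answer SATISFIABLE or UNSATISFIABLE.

UNSATISFIABLE

p9 = True:
  propagation gives p11=False, p6=True, p3=True; an empty clause results — contradiction.
p9 = False:
  propagation gives p2=True, p8=True, p4=False, p5=True; an empty clause results — contradiction.
Every branch closes, so no satisfying assignment exists.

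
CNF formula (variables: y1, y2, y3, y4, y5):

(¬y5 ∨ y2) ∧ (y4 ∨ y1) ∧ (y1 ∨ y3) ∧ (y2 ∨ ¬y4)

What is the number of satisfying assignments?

12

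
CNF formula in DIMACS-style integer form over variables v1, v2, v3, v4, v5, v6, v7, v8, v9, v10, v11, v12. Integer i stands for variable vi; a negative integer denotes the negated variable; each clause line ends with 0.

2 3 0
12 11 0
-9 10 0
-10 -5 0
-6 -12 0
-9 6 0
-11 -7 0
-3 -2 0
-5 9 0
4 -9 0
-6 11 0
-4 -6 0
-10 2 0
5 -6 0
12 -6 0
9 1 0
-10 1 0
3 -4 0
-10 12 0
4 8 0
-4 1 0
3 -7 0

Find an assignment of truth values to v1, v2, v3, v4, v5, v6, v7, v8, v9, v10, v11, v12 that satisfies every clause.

v1 = True, v2 = True, v3 = False, v4 = False, v5 = False, v6 = False, v7 = False, v8 = True, v9 = False, v10 = False, v11 = True, v12 = False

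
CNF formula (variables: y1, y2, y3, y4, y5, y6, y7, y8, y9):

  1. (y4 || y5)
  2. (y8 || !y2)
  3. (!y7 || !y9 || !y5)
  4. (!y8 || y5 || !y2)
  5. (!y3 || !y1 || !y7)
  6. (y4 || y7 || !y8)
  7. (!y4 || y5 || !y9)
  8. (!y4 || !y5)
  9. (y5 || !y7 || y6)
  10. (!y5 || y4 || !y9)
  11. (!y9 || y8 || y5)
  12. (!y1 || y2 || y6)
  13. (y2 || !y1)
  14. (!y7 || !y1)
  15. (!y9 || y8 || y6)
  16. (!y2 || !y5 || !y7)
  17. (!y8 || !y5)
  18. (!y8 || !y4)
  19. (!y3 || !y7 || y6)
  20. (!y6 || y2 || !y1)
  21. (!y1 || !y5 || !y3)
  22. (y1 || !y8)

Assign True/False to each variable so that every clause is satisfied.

y3 occurs only negated in the remaining clauses — set y3 = False.
y9 occurs only negated in the remaining clauses — set y9 = False.
Set y1 = False and propagate.
  then y8 is forced to False.
  then y2 is forced to False.
Try y4 = False.
  then y5 is forced to True.
y6, y7 are now unconstrained; take y6 = True, y7 = False.
Every clause has at least one true literal under this assignment.

y1=False, y2=False, y3=False, y4=False, y5=True, y6=True, y7=False, y8=False, y9=False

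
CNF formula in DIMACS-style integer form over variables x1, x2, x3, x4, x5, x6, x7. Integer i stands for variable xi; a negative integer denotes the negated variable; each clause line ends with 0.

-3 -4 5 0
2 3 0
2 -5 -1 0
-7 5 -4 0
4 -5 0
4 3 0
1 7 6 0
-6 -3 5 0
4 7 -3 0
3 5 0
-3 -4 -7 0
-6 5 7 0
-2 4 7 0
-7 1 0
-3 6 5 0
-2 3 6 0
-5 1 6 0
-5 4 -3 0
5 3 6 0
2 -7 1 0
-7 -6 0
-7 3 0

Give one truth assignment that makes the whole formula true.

Branch on x1: take x1 = False.
  then x7 is forced to False.
  then x6 is forced to True.
  then x5 is forced to True.
  then x4 is forced to True.
Set x2 = False and propagate.
  then x3 is forced to True.
Every clause has at least one true literal under this assignment.

x1=F, x2=F, x3=T, x4=T, x5=T, x6=T, x7=F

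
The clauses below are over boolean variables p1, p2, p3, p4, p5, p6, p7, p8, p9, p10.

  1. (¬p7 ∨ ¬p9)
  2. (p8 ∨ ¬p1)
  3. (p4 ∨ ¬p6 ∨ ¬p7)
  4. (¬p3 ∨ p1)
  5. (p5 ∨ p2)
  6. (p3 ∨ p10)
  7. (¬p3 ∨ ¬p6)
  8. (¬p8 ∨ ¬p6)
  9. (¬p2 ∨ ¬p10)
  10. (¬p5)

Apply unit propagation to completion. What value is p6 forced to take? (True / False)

False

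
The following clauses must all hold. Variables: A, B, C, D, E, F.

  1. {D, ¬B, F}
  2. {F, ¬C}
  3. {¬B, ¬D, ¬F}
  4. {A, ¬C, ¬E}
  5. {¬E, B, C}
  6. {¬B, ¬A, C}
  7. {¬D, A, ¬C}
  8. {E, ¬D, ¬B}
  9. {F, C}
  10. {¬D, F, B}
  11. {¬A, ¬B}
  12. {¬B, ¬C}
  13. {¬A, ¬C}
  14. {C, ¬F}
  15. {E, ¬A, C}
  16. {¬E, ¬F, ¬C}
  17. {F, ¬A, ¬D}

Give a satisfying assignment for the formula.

A = F, B = F, C = T, D = F, E = F, F = T

Check each clause:
  1. {¬B, D, F} — F is true.
  2. {F, ¬C} — F is true.
  3. {¬B, ¬F, ¬D} — ¬D is true.
  4. {¬C, A, ¬E} — ¬E is true.
  5. {C, B, ¬E} — C is true.
  6. {¬A, ¬B, C} — C is true.
  7. {A, ¬C, ¬D} — ¬D is true.
  8. {¬D, E, ¬B} — ¬D is true.
  9. {C, F} — C is true.
  10. {¬D, F, B} — ¬D is true.
  11. {¬B, ¬A} — ¬A is true.
  12. {¬C, ¬B} — ¬B is true.
  13. {¬C, ¬A} — ¬A is true.
  14. {C, ¬F} — C is true.
  15. {E, C, ¬A} — C is true.
  16. {¬E, ¬C, ¬F} — ¬E is true.
  17. {¬D, F, ¬A} — ¬D is true.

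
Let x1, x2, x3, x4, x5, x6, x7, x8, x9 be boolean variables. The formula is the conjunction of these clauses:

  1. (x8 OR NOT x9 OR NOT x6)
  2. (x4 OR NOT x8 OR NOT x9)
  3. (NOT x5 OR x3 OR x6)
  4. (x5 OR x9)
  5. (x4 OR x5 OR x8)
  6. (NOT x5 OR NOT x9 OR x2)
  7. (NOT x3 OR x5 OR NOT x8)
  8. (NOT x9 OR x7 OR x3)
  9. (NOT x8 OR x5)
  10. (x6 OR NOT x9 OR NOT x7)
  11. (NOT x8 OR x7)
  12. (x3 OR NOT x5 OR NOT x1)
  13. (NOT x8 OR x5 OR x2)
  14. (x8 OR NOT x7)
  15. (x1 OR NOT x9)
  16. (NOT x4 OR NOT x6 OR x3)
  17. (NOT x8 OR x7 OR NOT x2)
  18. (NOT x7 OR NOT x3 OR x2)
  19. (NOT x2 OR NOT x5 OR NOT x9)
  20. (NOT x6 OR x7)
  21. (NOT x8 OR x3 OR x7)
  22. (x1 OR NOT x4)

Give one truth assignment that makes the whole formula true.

x1=T, x2=T, x3=T, x4=T, x5=T, x6=F, x7=T, x8=T, x9=F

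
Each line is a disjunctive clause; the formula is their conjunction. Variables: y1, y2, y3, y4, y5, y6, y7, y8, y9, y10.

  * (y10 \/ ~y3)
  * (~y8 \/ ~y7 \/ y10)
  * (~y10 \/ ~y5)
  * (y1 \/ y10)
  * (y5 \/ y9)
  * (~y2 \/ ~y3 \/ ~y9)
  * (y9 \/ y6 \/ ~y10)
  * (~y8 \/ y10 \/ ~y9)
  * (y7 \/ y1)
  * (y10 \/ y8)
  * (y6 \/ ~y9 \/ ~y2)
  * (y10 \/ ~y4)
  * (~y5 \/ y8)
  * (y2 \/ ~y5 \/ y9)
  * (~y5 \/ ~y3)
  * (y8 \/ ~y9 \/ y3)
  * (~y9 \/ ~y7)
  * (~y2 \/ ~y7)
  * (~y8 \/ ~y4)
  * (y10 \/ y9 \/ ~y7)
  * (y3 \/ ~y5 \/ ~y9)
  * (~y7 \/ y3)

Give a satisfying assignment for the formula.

y1 occurs only positively in the remaining clauses — set y1 = True.
y4 occurs only negated in the remaining clauses — set y4 = False.
Set y2 = False and propagate.
Try y3 = False.
  then y7 is forced to False.
For the remaining variables, y5 = False, y6 = False, y8 = True, y9 = True, y10 = True works.
Check each clause:
  1. (~y3 \/ y10) — y10 is true.
  2. (y10 \/ ~y7 \/ ~y8) — ~y7 is true.
  3. (~y10 \/ ~y5) — ~y5 is true.
  4. (y10 \/ y1) — y1 is true.
  5. (y5 \/ y9) — y9 is true.
  6. (~y3 \/ ~y9 \/ ~y2) — ~y3 is true.
  7. (~y10 \/ y9 \/ y6) — y9 is true.
  8. (~y9 \/ y10 \/ ~y8) — y10 is true.
  9. (y1 \/ y7) — y1 is true.
  10. (y10 \/ y8) — y8 is true.
  11. (~y9 \/ ~y2 \/ y6) — ~y2 is true.
  12. (y10 \/ ~y4) — y10 is true.
  13. (~y5 \/ y8) — y8 is true.
  14. (~y5 \/ y2 \/ y9) — y9 is true.
  15. (~y5 \/ ~y3) — ~y5 is true.
  16. (y3 \/ y8 \/ ~y9) — y8 is true.
  17. (~y9 \/ ~y7) — ~y7 is true.
  18. (~y2 \/ ~y7) — ~y7 is true.
  19. (~y8 \/ ~y4) — ~y4 is true.
  20. (~y7 \/ y10 \/ y9) — ~y7 is true.
  21. (y3 \/ ~y5 \/ ~y9) — ~y5 is true.
  22. (~y7 \/ y3) — ~y7 is true.

y1=True, y2=False, y3=False, y4=False, y5=False, y6=False, y7=False, y8=True, y9=True, y10=True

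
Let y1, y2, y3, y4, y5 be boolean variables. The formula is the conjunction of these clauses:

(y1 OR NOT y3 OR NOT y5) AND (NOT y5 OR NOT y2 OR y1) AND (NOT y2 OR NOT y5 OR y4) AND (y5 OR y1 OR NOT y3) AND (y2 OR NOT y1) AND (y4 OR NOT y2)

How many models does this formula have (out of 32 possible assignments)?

Case analysis on y1 and y2:
  y1=T, y2=T: remaining (y3,y4,y5) ∈ {(F,T,F); (F,T,T); (T,T,F); (T,T,T)} — 4.
  y1=T, y2=F: a clause becomes empty — 0.
  y1=F, y2=T: remaining (y3,y4,y5) ∈ {(F,T,F)} — 1.
  y1=F, y2=F: remaining (y3,y4,y5) ∈ {(F,F,F); (F,F,T); (F,T,F); (F,T,T)} — 4.
Total: 4 + 0 + 1 + 4 = 9.

9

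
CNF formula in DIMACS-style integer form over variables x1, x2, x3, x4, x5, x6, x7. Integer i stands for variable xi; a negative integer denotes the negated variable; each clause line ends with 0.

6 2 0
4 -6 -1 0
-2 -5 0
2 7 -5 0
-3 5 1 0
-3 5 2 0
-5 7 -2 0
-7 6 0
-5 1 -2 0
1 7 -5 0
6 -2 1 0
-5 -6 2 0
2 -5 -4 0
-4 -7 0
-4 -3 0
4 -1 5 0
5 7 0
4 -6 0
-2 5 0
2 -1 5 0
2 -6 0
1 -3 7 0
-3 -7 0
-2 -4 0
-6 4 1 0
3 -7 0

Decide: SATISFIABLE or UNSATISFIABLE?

x2 = True:
  propagation gives x5=False; an empty clause results — contradiction.
x2 = False:
  propagation gives x6=True; an empty clause results — contradiction.
Every branch closes, so no satisfying assignment exists.

UNSATISFIABLE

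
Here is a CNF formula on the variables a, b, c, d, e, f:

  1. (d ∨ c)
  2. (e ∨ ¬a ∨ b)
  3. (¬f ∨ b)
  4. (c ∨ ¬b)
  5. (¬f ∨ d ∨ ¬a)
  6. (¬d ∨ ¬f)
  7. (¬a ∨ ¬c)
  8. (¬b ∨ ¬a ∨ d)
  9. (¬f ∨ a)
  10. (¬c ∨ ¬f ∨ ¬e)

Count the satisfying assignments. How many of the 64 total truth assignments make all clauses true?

11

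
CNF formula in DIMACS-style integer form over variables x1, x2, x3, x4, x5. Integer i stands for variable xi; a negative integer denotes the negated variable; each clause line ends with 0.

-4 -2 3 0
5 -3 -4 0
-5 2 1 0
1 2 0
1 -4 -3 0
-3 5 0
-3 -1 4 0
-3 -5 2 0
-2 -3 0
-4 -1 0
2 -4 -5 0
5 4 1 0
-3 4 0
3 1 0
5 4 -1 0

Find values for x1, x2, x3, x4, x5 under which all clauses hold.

x1=T, x2=F, x3=F, x4=F, x5=T

Check each clause:
  1. (NOT x2 OR x3 OR NOT x4) — NOT x4 is true.
  2. (x5 OR NOT x3 OR NOT x4) — NOT x3 is true.
  3. (x1 OR NOT x5 OR x2) — x1 is true.
  4. (x1 OR x2) — x1 is true.
  5. (NOT x3 OR NOT x4 OR x1) — x1 is true.
  6. (NOT x3 OR x5) — NOT x3 is true.
  7. (NOT x1 OR NOT x3 OR x4) — NOT x3 is true.
  8. (NOT x5 OR NOT x3 OR x2) — NOT x3 is true.
  9. (NOT x2 OR NOT x3) — NOT x3 is true.
  10. (NOT x1 OR NOT x4) — NOT x4 is true.
  11. (NOT x5 OR x2 OR NOT x4) — NOT x4 is true.
  12. (x4 OR x5 OR x1) — x1 is true.
  13. (NOT x3 OR x4) — NOT x3 is true.
  14. (x1 OR x3) — x1 is true.
  15. (x4 OR x5 OR NOT x1) — x5 is true.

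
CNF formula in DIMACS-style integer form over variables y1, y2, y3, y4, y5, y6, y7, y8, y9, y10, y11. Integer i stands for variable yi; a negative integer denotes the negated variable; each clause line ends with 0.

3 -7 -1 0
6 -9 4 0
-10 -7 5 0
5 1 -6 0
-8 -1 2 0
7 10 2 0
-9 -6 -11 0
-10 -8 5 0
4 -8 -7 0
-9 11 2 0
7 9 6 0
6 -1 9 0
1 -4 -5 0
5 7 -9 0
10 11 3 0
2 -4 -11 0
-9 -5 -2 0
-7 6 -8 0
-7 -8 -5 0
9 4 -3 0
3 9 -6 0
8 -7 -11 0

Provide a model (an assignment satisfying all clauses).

y1=1, y2=1, y3=1, y4=1, y5=1, y6=1, y7=1, y8=0, y9=0, y10=1, y11=0

Try y1 = True.
For the remaining variables, y2 = True, y3 = True, y4 = True, y5 = True, y6 = True, y7 = True, y8 = False, y9 = False, y10 = True, y11 = False works.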